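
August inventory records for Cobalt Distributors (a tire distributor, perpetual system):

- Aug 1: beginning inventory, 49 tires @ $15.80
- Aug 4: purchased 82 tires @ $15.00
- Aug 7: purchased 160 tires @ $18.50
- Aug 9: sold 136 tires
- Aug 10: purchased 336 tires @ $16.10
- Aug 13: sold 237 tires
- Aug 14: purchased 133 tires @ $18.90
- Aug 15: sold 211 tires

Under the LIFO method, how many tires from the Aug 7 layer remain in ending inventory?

Aug 9, 136 sold [LIFO — newest first]: 136 @ $18.50 = $2,516.00
Aug 13, 237 sold [LIFO — newest first]: 237 @ $16.10 = $3,815.70
Aug 15, 211 sold [LIFO — newest first]: 133 @ $18.90 + 78 @ $16.10 = $3,769.50
Total COGS = $2,516.00 + $3,815.70 + $3,769.50 = $10,101.20
Ending inventory: 49 @ $15.80 + 82 @ $15.00 + 24 @ $18.50 + 21 @ $16.10 = $2,786.30

24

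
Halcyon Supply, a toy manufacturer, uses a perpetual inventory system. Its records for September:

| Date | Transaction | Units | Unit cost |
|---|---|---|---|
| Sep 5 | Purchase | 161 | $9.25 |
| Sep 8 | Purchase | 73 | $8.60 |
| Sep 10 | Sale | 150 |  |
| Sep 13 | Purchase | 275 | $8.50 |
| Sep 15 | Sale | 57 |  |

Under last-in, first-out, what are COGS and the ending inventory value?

Sep 10, 150 sold [LIFO — newest first]: 73 @ $8.60 + 77 @ $9.25 = $1,340.05
Sep 15, 57 sold [LIFO — newest first]: 57 @ $8.50 = $484.50
Total COGS = $1,340.05 + $484.50 = $1,824.55
Ending inventory: 84 @ $9.25 + 218 @ $8.50 = $2,630.00
Check: goods available $4,454.55 = COGS $1,824.55 + ending $2,630.00

COGS = $1,824.55; ending inventory = $2,630.00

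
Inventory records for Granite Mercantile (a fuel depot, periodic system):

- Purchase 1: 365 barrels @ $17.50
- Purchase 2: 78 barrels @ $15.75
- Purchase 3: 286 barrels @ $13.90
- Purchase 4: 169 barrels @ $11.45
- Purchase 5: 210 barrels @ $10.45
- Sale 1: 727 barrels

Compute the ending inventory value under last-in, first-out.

Sale 1 (727) [LIFO — newest first]: 210 @ $10.45 + 169 @ $11.45 + 286 @ $13.90 + 62 @ $15.75 = $9,081.45
Ending inventory: 365 @ $17.50 + 16 @ $15.75 = $6,639.50
Check: goods available $15,720.95 = COGS $9,081.45 + ending $6,639.50

Ending inventory = $6,639.50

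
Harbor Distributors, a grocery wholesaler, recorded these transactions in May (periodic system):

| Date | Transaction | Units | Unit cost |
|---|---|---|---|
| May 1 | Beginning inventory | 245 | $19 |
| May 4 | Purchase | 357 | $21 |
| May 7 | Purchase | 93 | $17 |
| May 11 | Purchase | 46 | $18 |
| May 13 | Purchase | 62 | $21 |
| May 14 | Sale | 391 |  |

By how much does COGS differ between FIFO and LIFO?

$20

FIFO COGS: 245 @ $19 + 146 @ $21 = $7,721
LIFO COGS: 62 @ $21 + 46 @ $18 + 93 @ $17 + 190 @ $21 = $7,701
Difference = |$7,721 − $7,701| = $20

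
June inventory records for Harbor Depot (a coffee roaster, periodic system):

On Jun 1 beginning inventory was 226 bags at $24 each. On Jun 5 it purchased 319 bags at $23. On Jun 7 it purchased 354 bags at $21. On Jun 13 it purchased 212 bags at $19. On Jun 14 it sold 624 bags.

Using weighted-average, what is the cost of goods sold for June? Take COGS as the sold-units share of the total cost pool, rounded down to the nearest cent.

COGS = $13,604.99

Jun 14, sell 624: 624/1111 × $24,223.00 → $13,604.99
Ending inventory (cost pool remaining) = $10,618.01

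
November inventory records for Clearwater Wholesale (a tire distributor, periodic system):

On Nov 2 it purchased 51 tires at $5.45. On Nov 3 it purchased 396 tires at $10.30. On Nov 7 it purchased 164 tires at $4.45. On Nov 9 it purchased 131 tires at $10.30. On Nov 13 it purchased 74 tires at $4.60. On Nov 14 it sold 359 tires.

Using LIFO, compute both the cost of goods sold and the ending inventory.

Nov 14, 359 sold [LIFO — newest first]: 74 @ $4.60 + 131 @ $10.30 + 154 @ $4.45 = $2,375.00
Ending inventory: 51 @ $5.45 + 396 @ $10.30 + 10 @ $4.45 = $4,401.25
Check: goods available $6,776.25 = COGS $2,375.00 + ending $4,401.25

COGS = $2,375.00; ending inventory = $4,401.25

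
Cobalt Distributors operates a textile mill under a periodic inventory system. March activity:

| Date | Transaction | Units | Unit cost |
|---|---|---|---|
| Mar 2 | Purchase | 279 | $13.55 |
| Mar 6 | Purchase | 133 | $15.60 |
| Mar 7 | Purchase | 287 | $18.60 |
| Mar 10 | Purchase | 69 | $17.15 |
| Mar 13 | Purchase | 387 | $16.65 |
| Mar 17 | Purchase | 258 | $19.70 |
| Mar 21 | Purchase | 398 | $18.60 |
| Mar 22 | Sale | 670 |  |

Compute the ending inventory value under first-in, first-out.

Mar 22, 670 sold [FIFO — oldest first]: 279 @ $13.55 + 133 @ $15.60 + 258 @ $18.60 = $10,654.05
Ending inventory: 29 @ $18.60 + 69 @ $17.15 + 387 @ $16.65 + 258 @ $19.70 + 398 @ $18.60 = $20,651.70

Ending inventory = $20,651.70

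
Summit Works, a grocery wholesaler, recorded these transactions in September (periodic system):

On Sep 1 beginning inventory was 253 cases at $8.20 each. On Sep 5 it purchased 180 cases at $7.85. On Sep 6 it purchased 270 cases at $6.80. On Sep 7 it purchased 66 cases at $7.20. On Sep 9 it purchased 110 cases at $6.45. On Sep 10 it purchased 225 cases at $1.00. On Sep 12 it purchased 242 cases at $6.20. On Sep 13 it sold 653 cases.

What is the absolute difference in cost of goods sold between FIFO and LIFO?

$2,005.50

FIFO COGS: 253 @ $8.20 + 180 @ $7.85 + 220 @ $6.80 = $4,983.60
LIFO COGS: 242 @ $6.20 + 225 @ $1.00 + 110 @ $6.45 + 66 @ $7.20 + 10 @ $6.80 = $2,978.10
Difference = |$4,983.60 − $2,978.10| = $2,005.50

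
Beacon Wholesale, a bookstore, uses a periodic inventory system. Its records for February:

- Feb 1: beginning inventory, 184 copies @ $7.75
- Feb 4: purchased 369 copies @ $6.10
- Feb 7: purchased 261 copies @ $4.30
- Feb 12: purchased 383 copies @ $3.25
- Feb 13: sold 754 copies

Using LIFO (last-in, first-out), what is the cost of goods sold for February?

COGS = $3,038.05

Feb 13, 754 sold [LIFO — newest first]: 383 @ $3.25 + 261 @ $4.30 + 110 @ $6.10 = $3,038.05
Ending inventory: 184 @ $7.75 + 259 @ $6.10 = $3,005.90
Check: goods available $6,043.95 = COGS $3,038.05 + ending $3,005.90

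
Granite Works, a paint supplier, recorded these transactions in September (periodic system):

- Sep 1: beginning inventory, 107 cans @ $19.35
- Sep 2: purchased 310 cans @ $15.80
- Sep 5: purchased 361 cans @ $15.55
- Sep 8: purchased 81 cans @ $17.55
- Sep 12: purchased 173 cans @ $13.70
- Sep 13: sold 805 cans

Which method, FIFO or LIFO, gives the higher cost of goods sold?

FIFO

FIFO COGS: 107 @ $19.35 + 310 @ $15.80 + 361 @ $15.55 + 27 @ $17.55 = $13,055.85
LIFO COGS: 173 @ $13.70 + 81 @ $17.55 + 361 @ $15.55 + 190 @ $15.80 = $12,407.20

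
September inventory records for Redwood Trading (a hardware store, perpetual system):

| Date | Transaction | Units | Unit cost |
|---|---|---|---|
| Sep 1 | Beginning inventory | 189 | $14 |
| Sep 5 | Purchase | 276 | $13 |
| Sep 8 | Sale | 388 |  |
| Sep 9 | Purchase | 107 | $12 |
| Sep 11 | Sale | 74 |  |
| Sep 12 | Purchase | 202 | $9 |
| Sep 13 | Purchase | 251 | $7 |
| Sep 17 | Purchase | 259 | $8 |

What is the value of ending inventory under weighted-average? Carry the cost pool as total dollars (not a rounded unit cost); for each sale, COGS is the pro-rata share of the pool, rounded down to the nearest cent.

Ending inventory = $7,031.75

After Sep 1: 189 on hand, pool $2,646.00 (≈ $14.0000 each)
After Sep 5: 465 on hand, pool $6,234.00 (≈ $13.4065 each)
Sep 8, sell 388: 388/465 × $6,234.00 → $5,201.70
After Sep 9: 184 on hand, pool $2,316.30 (≈ $12.5886 each)
Sep 11, sell 74: 74/184 × $2,316.30 → $931.55
After Sep 12: 312 on hand, pool $3,202.75 (≈ $10.2652 each)
After Sep 13: 563 on hand, pool $4,959.75 (≈ $8.8095 each)
After Sep 17: 822 on hand, pool $7,031.75 (≈ $8.5544 each)
Total COGS = $5,201.70 + $931.55 = $6,133.25
Ending inventory (cost pool remaining) = $7,031.75
Check: goods available $13,165.00 = COGS $6,133.25 + ending $7,031.75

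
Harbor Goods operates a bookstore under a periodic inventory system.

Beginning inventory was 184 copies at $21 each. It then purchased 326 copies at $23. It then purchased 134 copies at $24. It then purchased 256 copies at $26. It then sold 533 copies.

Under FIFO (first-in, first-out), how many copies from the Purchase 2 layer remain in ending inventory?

Sale 1 (533) [FIFO — oldest first]: 184 @ $21 + 326 @ $23 + 23 @ $24 = $11,914
Ending inventory: 111 @ $24 + 256 @ $26 = $9,320

111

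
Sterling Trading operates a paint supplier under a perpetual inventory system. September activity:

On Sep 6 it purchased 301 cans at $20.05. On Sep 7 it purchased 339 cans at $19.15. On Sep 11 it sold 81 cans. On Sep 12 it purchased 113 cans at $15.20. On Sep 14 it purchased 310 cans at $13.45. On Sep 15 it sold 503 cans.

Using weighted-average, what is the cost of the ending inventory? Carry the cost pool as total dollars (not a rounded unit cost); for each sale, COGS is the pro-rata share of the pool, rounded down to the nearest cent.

After Sep 6: 301 on hand, pool $6,035.05 (≈ $20.0500 each)
After Sep 7: 640 on hand, pool $12,526.90 (≈ $19.5733 each)
Sep 11, sell 81: 81/640 × $12,526.90 → $1,585.43
After Sep 12: 672 on hand, pool $12,659.07 (≈ $18.8379 each)
After Sep 14: 982 on hand, pool $16,828.57 (≈ $17.1370 each)
Sep 15, sell 503: 503/982 × $16,828.57 → $8,619.92
Total COGS = $1,585.43 + $8,619.92 = $10,205.35
Ending inventory (cost pool remaining) = $8,208.65

Ending inventory = $8,208.65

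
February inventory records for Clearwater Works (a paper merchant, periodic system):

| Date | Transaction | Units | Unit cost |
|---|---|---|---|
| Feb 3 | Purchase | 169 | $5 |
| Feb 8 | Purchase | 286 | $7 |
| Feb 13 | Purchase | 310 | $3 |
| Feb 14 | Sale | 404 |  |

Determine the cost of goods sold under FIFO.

Feb 14, 404 sold [FIFO — oldest first]: 169 @ $5 + 235 @ $7 = $2,490
Ending inventory: 51 @ $7 + 310 @ $3 = $1,287

COGS = $2,490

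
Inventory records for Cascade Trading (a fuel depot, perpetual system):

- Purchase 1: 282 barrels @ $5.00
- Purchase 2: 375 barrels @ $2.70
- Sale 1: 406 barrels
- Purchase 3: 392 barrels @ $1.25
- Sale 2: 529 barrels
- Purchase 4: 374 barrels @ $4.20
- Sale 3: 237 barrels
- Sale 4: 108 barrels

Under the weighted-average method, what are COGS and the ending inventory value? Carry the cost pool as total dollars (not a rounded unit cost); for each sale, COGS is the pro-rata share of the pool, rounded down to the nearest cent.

After Purchase 1: 282 on hand, pool $1,410.00 (≈ $5.0000 each)
After Purchase 2: 657 on hand, pool $2,422.50 (≈ $3.6872 each)
Sale 1, sell 406: 406/657 × $2,422.50 → $1,497.00
After Purchase 3: 643 on hand, pool $1,415.50 (≈ $2.2014 each)
Sale 2, sell 529: 529/643 × $1,415.50 → $1,164.54
After Purchase 4: 488 on hand, pool $1,821.76 (≈ $3.7331 each)
Sale 3, sell 237: 237/488 × $1,821.76 → $884.74
Sale 4, sell 108: 108/251 × $937.02 → $403.17
Total COGS = $1,497.00 + $1,164.54 + $884.74 + $403.17 = $3,949.45
Ending inventory (cost pool remaining) = $533.85

COGS = $3,949.45; ending inventory = $533.85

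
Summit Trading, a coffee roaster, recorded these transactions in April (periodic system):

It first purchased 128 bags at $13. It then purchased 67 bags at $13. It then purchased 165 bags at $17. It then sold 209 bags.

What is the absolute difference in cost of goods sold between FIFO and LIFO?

FIFO COGS: 128 @ $13 + 67 @ $13 + 14 @ $17 = $2,773
LIFO COGS: 165 @ $17 + 44 @ $13 = $3,377
Difference = |$2,773 − $3,377| = $604

$604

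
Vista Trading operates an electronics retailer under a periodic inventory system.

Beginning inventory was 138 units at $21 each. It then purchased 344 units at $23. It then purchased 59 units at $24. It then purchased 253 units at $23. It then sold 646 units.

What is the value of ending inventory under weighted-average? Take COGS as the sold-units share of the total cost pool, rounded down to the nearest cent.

Ending inventory = $3,363.56

Sale 1, sell 646: 646/794 × $18,045.00 → $14,681.44
Ending inventory (cost pool remaining) = $3,363.56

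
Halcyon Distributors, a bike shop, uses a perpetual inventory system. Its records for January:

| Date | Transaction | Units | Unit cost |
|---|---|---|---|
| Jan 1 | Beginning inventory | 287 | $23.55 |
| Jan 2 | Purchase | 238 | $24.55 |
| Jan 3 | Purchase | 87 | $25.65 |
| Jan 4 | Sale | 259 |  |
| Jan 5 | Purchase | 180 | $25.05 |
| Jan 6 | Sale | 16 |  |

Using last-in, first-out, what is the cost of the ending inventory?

Jan 4, 259 sold [LIFO — newest first]: 87 @ $25.65 + 172 @ $24.55 = $6,454.15
Jan 6, 16 sold [LIFO — newest first]: 16 @ $25.05 = $400.80
Total COGS = $6,454.15 + $400.80 = $6,854.95
Ending inventory: 287 @ $23.55 + 66 @ $24.55 + 164 @ $25.05 = $12,487.35

Ending inventory = $12,487.35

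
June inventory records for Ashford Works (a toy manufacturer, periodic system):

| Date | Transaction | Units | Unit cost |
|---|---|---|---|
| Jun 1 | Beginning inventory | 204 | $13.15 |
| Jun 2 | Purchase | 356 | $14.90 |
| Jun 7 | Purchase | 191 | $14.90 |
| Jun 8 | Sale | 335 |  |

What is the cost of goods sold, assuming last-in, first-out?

Jun 8, 335 sold [LIFO — newest first]: 191 @ $14.90 + 144 @ $14.90 = $4,991.50
Ending inventory: 204 @ $13.15 + 212 @ $14.90 = $5,841.40

COGS = $4,991.50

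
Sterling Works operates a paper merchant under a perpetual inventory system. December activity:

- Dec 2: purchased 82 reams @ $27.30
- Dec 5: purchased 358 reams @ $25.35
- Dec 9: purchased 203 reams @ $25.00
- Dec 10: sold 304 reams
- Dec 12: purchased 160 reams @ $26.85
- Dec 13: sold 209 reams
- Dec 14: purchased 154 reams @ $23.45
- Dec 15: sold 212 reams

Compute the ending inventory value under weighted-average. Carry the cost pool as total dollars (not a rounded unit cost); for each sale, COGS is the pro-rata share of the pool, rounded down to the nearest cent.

After Dec 2: 82 on hand, pool $2,238.60 (≈ $27.3000 each)
After Dec 5: 440 on hand, pool $11,313.90 (≈ $25.7134 each)
After Dec 9: 643 on hand, pool $16,388.90 (≈ $25.4882 each)
Dec 10, sell 304: 304/643 × $16,388.90 → $7,748.40
After Dec 12: 499 on hand, pool $12,936.50 (≈ $25.9248 each)
Dec 13, sell 209: 209/499 × $12,936.50 → $5,418.29
After Dec 14: 444 on hand, pool $11,129.51 (≈ $25.0665 each)
Dec 15, sell 212: 212/444 × $11,129.51 → $5,314.09
Total COGS = $7,748.40 + $5,418.29 + $5,314.09 = $18,480.78
Ending inventory (cost pool remaining) = $5,815.42
Check: goods available $24,296.20 = COGS $18,480.78 + ending $5,815.42

Ending inventory = $5,815.42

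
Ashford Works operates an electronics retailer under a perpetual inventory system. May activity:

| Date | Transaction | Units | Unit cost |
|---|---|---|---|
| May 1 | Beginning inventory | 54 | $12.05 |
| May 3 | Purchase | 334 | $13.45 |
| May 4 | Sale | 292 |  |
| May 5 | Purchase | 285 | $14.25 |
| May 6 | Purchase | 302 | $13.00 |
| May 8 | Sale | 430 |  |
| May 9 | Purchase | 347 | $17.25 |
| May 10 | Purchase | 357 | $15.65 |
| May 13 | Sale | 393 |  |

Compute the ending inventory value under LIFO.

May 4, 292 sold [LIFO — newest first]: 292 @ $13.45 = $3,927.40
May 8, 430 sold [LIFO — newest first]: 302 @ $13.00 + 128 @ $14.25 = $5,750.00
May 13, 393 sold [LIFO — newest first]: 357 @ $15.65 + 36 @ $17.25 = $6,208.05
Total COGS = $3,927.40 + $5,750.00 + $6,208.05 = $15,885.45
Ending inventory: 54 @ $12.05 + 42 @ $13.45 + 157 @ $14.25 + 311 @ $17.25 = $8,817.60

Ending inventory = $8,817.60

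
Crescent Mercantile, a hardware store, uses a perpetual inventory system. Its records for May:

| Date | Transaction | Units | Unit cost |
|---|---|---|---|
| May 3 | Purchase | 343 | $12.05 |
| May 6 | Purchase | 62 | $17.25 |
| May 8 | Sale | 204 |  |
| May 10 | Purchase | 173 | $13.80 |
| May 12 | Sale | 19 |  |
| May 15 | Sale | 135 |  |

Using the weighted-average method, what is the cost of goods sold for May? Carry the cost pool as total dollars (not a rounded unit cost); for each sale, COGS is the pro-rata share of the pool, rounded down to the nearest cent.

COGS = $4,666.83

After May 3: 343 on hand, pool $4,133.15 (≈ $12.0500 each)
After May 6: 405 on hand, pool $5,202.65 (≈ $12.8460 each)
May 8, sell 204: 204/405 × $5,202.65 → $2,620.59
After May 10: 374 on hand, pool $4,969.46 (≈ $13.2873 each)
May 12, sell 19: 19/374 × $4,969.46 → $252.45
May 15, sell 135: 135/355 × $4,717.01 → $1,793.79
Total COGS = $2,620.59 + $252.45 + $1,793.79 = $4,666.83
Ending inventory (cost pool remaining) = $2,923.22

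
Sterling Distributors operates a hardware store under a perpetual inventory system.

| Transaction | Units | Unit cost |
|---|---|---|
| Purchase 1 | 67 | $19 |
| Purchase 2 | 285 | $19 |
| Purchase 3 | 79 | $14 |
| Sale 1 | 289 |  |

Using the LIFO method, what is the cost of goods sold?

COGS = $5,096

Sale 1 (289) [LIFO — newest first]: 79 @ $14 + 210 @ $19 = $5,096
Ending inventory: 67 @ $19 + 75 @ $19 = $2,698
Check: goods available $7,794 = COGS $5,096 + ending $2,698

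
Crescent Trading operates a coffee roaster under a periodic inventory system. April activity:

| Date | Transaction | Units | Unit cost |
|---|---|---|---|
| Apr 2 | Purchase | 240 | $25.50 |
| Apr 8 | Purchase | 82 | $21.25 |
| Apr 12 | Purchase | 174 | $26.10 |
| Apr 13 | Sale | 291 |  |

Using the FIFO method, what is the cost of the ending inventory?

Ending inventory = $5,200.15

Apr 13, 291 sold [FIFO — oldest first]: 240 @ $25.50 + 51 @ $21.25 = $7,203.75
Ending inventory: 31 @ $21.25 + 174 @ $26.10 = $5,200.15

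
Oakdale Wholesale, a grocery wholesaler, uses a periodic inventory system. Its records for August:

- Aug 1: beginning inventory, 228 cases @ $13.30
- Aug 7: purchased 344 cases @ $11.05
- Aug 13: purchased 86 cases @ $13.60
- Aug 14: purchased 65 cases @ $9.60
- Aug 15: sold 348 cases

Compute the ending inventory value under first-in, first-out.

Ending inventory = $4,268.80

Aug 15, 348 sold [FIFO — oldest first]: 228 @ $13.30 + 120 @ $11.05 = $4,358.40
Ending inventory: 224 @ $11.05 + 86 @ $13.60 + 65 @ $9.60 = $4,268.80
Check: goods available $8,627.20 = COGS $4,358.40 + ending $4,268.80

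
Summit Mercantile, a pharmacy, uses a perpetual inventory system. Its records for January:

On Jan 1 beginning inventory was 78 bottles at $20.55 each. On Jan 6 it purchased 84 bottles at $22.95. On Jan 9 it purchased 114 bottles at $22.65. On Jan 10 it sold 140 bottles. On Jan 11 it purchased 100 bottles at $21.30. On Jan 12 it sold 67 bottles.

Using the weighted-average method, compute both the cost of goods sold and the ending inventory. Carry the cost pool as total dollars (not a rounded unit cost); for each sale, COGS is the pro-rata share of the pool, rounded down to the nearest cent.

After Jan 1: 78 on hand, pool $1,602.90 (≈ $20.5500 each)
After Jan 6: 162 on hand, pool $3,530.70 (≈ $21.7944 each)
After Jan 9: 276 on hand, pool $6,112.80 (≈ $22.1478 each)
Jan 10, sell 140: 140/276 × $6,112.80 → $3,100.69
After Jan 11: 236 on hand, pool $5,142.11 (≈ $21.7886 each)
Jan 12, sell 67: 67/236 × $5,142.11 → $1,459.83
Total COGS = $3,100.69 + $1,459.83 = $4,560.52
Ending inventory (cost pool remaining) = $3,682.28

COGS = $4,560.52; ending inventory = $3,682.28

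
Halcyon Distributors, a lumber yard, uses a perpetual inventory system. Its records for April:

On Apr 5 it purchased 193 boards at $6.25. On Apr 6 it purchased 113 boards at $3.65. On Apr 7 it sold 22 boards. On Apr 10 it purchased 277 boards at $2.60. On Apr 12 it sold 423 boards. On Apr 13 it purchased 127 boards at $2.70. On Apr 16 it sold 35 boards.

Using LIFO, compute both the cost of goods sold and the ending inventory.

Apr 7, 22 sold [LIFO — newest first]: 22 @ $3.65 = $80.30
Apr 12, 423 sold [LIFO — newest first]: 277 @ $2.60 + 91 @ $3.65 + 55 @ $6.25 = $1,396.10
Apr 16, 35 sold [LIFO — newest first]: 35 @ $2.70 = $94.50
Total COGS = $80.30 + $1,396.10 + $94.50 = $1,570.90
Ending inventory: 138 @ $6.25 + 92 @ $2.70 = $1,110.90
Check: goods available $2,681.80 = COGS $1,570.90 + ending $1,110.90

COGS = $1,570.90; ending inventory = $1,110.90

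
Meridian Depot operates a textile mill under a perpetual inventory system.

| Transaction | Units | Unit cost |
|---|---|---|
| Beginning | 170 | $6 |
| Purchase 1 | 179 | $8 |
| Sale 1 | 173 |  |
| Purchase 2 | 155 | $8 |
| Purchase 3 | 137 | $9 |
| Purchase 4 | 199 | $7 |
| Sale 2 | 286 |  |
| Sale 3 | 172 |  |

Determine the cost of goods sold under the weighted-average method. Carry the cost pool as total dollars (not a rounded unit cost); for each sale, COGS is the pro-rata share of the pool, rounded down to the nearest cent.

COGS = $4,719.15

After Beginning: 170 on hand, pool $1,020.00 (≈ $6.0000 each)
After Purchase 1: 349 on hand, pool $2,452.00 (≈ $7.0258 each)
Sale 1, sell 173: 173/349 × $2,452.00 → $1,215.46
After Purchase 2: 331 on hand, pool $2,476.54 (≈ $7.4820 each)
After Purchase 3: 468 on hand, pool $3,709.54 (≈ $7.9264 each)
After Purchase 4: 667 on hand, pool $5,102.54 (≈ $7.6500 each)
Sale 2, sell 286: 286/667 × $5,102.54 → $2,187.89
Sale 3, sell 172: 172/381 × $2,914.65 → $1,315.80
Total COGS = $1,215.46 + $2,187.89 + $1,315.80 = $4,719.15
Ending inventory (cost pool remaining) = $1,598.85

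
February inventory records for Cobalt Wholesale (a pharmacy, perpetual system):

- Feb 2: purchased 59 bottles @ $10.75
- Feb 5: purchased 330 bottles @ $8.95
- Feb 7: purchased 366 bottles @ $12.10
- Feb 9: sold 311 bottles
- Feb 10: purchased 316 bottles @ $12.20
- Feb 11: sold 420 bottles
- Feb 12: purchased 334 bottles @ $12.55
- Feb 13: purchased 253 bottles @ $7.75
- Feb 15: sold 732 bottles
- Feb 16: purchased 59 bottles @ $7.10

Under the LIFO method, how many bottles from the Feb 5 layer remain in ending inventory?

136

Feb 9, 311 sold [LIFO — newest first]: 311 @ $12.10 = $3,763.10
Feb 11, 420 sold [LIFO — newest first]: 316 @ $12.20 + 55 @ $12.10 + 49 @ $8.95 = $4,959.25
Feb 15, 732 sold [LIFO — newest first]: 253 @ $7.75 + 334 @ $12.55 + 145 @ $8.95 = $7,450.20
Total COGS = $3,763.10 + $4,959.25 + $7,450.20 = $16,172.55
Ending inventory: 59 @ $10.75 + 136 @ $8.95 + 59 @ $7.10 = $2,270.35
Check: goods available $18,442.90 = COGS $16,172.55 + ending $2,270.35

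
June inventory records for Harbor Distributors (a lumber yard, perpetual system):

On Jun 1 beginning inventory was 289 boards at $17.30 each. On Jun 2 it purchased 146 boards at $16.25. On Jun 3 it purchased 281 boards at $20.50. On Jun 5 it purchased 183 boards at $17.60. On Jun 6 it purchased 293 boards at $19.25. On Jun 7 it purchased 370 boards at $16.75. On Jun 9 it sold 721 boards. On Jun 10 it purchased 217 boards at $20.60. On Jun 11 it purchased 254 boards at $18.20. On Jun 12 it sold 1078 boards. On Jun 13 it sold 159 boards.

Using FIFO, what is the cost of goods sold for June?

COGS = $35,919.25

Jun 9, 721 sold [FIFO — oldest first]: 289 @ $17.30 + 146 @ $16.25 + 281 @ $20.50 + 5 @ $17.60 = $13,220.70
Jun 12, 1078 sold [FIFO — oldest first]: 178 @ $17.60 + 293 @ $19.25 + 370 @ $16.75 + 217 @ $20.60 + 20 @ $18.20 = $19,804.75
Jun 13, 159 sold [FIFO — oldest first]: 159 @ $18.20 = $2,893.80
Total COGS = $13,220.70 + $19,804.75 + $2,893.80 = $35,919.25
Ending inventory: 75 @ $18.20 = $1,365.00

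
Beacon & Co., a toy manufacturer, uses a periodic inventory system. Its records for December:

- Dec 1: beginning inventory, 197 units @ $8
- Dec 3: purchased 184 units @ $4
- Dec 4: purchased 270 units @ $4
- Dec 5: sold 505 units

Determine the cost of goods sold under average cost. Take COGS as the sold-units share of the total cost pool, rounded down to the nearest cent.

Dec 5, sell 505: 505/651 × $3,392.00 → $2,631.27
Ending inventory (cost pool remaining) = $760.73

COGS = $2,631.27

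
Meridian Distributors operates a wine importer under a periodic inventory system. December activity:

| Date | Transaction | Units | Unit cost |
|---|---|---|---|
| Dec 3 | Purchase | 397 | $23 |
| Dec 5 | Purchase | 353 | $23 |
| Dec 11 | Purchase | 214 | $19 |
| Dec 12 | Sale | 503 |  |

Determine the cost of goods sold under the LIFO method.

Dec 12, 503 sold [LIFO — newest first]: 214 @ $19 + 289 @ $23 = $10,713
Ending inventory: 397 @ $23 + 64 @ $23 = $10,603
Check: goods available $21,316 = COGS $10,713 + ending $10,603

COGS = $10,713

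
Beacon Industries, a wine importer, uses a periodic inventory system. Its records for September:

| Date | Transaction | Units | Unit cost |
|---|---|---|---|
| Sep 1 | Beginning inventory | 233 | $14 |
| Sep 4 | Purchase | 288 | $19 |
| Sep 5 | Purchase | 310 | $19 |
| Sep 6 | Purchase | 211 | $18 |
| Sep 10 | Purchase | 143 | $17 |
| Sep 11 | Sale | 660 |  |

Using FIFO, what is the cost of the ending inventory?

Sep 11, 660 sold [FIFO — oldest first]: 233 @ $14 + 288 @ $19 + 139 @ $19 = $11,375
Ending inventory: 171 @ $19 + 211 @ $18 + 143 @ $17 = $9,478

Ending inventory = $9,478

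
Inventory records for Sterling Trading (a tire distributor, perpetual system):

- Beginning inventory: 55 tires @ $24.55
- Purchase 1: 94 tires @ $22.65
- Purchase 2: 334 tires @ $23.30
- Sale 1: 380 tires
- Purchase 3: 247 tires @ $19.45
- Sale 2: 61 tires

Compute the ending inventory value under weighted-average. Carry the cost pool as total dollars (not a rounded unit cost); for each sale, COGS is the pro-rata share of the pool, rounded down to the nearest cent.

After Beginning: 55 on hand, pool $1,350.25 (≈ $24.5500 each)
After Purchase 1: 149 on hand, pool $3,479.35 (≈ $23.3513 each)
After Purchase 2: 483 on hand, pool $11,261.55 (≈ $23.3158 each)
Sale 1, sell 380: 380/483 × $11,261.55 → $8,860.01
After Purchase 3: 350 on hand, pool $7,205.69 (≈ $20.5877 each)
Sale 2, sell 61: 61/350 × $7,205.69 → $1,255.84
Total COGS = $8,860.01 + $1,255.84 = $10,115.85
Ending inventory (cost pool remaining) = $5,949.85

Ending inventory = $5,949.85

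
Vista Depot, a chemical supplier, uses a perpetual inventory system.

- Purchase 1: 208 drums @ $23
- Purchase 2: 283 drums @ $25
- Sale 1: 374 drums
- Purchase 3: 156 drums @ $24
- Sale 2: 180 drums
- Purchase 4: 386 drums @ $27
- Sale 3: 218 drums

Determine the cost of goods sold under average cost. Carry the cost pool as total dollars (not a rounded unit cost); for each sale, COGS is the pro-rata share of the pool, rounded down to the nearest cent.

COGS = $19,126.69

After Purchase 1: 208 on hand, pool $4,784.00 (≈ $23.0000 each)
After Purchase 2: 491 on hand, pool $11,859.00 (≈ $24.1527 each)
Sale 1, sell 374: 374/491 × $11,859.00 → $9,033.12
After Purchase 3: 273 on hand, pool $6,569.88 (≈ $24.0655 each)
Sale 2, sell 180: 180/273 × $6,569.88 → $4,331.78
After Purchase 4: 479 on hand, pool $12,660.10 (≈ $26.4303 each)
Sale 3, sell 218: 218/479 × $12,660.10 → $5,761.79
Total COGS = $9,033.12 + $4,331.78 + $5,761.79 = $19,126.69
Ending inventory (cost pool remaining) = $6,898.31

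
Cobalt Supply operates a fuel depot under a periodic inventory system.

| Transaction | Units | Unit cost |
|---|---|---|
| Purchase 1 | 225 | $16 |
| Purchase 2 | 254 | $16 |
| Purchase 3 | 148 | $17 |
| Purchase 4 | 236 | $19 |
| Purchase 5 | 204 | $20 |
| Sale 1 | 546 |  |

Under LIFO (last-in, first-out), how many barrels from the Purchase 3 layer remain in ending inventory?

Sale 1 (546) [LIFO — newest first]: 204 @ $20 + 236 @ $19 + 106 @ $17 = $10,366
Ending inventory: 225 @ $16 + 254 @ $16 + 42 @ $17 = $8,378
Check: goods available $18,744 = COGS $10,366 + ending $8,378

42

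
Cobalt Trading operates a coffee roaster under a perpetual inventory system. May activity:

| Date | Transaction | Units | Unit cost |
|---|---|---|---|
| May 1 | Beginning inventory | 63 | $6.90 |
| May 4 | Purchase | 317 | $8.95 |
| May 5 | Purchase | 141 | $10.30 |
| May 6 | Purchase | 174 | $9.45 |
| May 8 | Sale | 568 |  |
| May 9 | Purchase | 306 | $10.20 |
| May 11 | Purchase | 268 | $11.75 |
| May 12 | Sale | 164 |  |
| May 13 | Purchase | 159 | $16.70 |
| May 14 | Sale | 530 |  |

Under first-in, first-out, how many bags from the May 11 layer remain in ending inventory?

May 8, 568 sold [FIFO — oldest first]: 63 @ $6.90 + 317 @ $8.95 + 141 @ $10.30 + 47 @ $9.45 = $5,168.30
May 12, 164 sold [FIFO — oldest first]: 127 @ $9.45 + 37 @ $10.20 = $1,577.55
May 14, 530 sold [FIFO — oldest first]: 269 @ $10.20 + 261 @ $11.75 = $5,810.55
Total COGS = $5,168.30 + $1,577.55 + $5,810.55 = $12,556.40
Ending inventory: 7 @ $11.75 + 159 @ $16.70 = $2,737.55

7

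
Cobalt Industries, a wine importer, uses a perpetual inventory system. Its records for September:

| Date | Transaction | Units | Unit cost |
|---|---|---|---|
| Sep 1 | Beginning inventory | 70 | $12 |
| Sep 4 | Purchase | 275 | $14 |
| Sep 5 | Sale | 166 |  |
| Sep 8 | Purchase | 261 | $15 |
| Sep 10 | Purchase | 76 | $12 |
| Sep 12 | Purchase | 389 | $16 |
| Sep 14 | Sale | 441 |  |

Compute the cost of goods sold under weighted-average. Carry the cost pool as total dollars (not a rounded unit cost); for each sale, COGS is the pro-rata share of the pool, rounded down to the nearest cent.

After Sep 1: 70 on hand, pool $840.00 (≈ $12.0000 each)
After Sep 4: 345 on hand, pool $4,690.00 (≈ $13.5942 each)
Sep 5, sell 166: 166/345 × $4,690.00 → $2,256.63
After Sep 8: 440 on hand, pool $6,348.37 (≈ $14.4281 each)
After Sep 10: 516 on hand, pool $7,260.37 (≈ $14.0705 each)
After Sep 12: 905 on hand, pool $13,484.37 (≈ $14.8999 each)
Sep 14, sell 441: 441/905 × $13,484.37 → $6,570.83
Total COGS = $2,256.63 + $6,570.83 = $8,827.46
Ending inventory (cost pool remaining) = $6,913.54
Check: goods available $15,741.00 = COGS $8,827.46 + ending $6,913.54

COGS = $8,827.46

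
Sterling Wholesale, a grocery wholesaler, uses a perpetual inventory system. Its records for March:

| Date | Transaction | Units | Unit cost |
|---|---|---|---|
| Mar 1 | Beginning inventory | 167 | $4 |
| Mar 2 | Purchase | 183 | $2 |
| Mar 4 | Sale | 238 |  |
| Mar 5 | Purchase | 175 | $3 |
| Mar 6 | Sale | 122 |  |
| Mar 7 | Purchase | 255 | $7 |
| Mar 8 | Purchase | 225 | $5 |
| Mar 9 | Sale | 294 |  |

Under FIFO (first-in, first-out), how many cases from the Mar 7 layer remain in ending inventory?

Mar 4, 238 sold [FIFO — oldest first]: 167 @ $4 + 71 @ $2 = $810
Mar 6, 122 sold [FIFO — oldest first]: 112 @ $2 + 10 @ $3 = $254
Mar 9, 294 sold [FIFO — oldest first]: 165 @ $3 + 129 @ $7 = $1,398
Total COGS = $810 + $254 + $1,398 = $2,462
Ending inventory: 126 @ $7 + 225 @ $5 = $2,007

126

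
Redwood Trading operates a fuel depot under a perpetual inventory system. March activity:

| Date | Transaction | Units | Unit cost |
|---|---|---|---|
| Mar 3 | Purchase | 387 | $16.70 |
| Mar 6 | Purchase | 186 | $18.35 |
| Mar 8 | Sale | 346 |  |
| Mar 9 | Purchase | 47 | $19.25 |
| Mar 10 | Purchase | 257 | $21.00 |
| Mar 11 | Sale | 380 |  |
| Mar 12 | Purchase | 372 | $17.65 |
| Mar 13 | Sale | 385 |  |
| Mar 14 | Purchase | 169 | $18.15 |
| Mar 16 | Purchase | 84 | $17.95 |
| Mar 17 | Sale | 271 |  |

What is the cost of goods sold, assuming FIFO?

COGS = $25,157.50

Mar 8, 346 sold [FIFO — oldest first]: 346 @ $16.70 = $5,778.20
Mar 11, 380 sold [FIFO — oldest first]: 41 @ $16.70 + 186 @ $18.35 + 47 @ $19.25 + 106 @ $21.00 = $7,228.55
Mar 13, 385 sold [FIFO — oldest first]: 151 @ $21.00 + 234 @ $17.65 = $7,301.10
Mar 17, 271 sold [FIFO — oldest first]: 138 @ $17.65 + 133 @ $18.15 = $4,849.65
Total COGS = $5,778.20 + $7,228.55 + $7,301.10 + $4,849.65 = $25,157.50
Ending inventory: 36 @ $18.15 + 84 @ $17.95 = $2,161.20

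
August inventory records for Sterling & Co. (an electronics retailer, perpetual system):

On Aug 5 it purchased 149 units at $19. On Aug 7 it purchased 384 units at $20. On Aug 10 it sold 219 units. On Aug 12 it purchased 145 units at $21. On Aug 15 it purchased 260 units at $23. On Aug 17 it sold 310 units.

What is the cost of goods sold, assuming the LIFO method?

COGS = $11,410

Aug 10, 219 sold [LIFO — newest first]: 219 @ $20 = $4,380
Aug 17, 310 sold [LIFO — newest first]: 260 @ $23 + 50 @ $21 = $7,030
Total COGS = $4,380 + $7,030 = $11,410
Ending inventory: 149 @ $19 + 165 @ $20 + 95 @ $21 = $8,126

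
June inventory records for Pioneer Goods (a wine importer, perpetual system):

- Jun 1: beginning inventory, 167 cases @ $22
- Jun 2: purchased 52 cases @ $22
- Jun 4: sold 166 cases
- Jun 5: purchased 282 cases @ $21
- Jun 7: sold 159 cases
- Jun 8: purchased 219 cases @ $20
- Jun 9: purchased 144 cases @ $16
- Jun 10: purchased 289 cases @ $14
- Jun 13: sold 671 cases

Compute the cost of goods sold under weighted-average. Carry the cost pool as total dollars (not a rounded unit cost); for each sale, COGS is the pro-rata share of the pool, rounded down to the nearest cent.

After Jun 1: 167 on hand, pool $3,674.00 (≈ $22.0000 each)
After Jun 2: 219 on hand, pool $4,818.00 (≈ $22.0000 each)
Jun 4, sell 166: 166/219 × $4,818.00 → $3,652.00
After Jun 5: 335 on hand, pool $7,088.00 (≈ $21.1582 each)
Jun 7, sell 159: 159/335 × $7,088.00 → $3,364.15
After Jun 8: 395 on hand, pool $8,103.85 (≈ $20.5161 each)
After Jun 9: 539 on hand, pool $10,407.85 (≈ $19.3096 each)
After Jun 10: 828 on hand, pool $14,453.85 (≈ $17.4563 each)
Jun 13, sell 671: 671/828 × $14,453.85 → $11,713.20
Total COGS = $3,652.00 + $3,364.15 + $11,713.20 = $18,729.35
Ending inventory (cost pool remaining) = $2,740.65
Check: goods available $21,470.00 = COGS $18,729.35 + ending $2,740.65

COGS = $18,729.35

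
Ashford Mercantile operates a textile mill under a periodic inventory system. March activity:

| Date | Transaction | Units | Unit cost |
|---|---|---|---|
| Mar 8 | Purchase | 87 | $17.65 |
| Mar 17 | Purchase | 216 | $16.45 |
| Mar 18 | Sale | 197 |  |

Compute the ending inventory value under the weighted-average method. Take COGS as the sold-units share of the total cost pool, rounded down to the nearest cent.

Mar 18, sell 197: 197/303 × $5,088.75 → $3,308.52
Ending inventory (cost pool remaining) = $1,780.23

Ending inventory = $1,780.23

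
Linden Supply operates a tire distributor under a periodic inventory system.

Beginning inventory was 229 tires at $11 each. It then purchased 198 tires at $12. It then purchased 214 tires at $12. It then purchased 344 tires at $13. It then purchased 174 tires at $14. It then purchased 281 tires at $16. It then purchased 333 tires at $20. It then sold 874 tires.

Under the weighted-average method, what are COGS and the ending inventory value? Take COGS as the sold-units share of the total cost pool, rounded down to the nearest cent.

COGS = $12,583.52; ending inventory = $12,943.48

Sale 1, sell 874: 874/1773 × $25,527.00 → $12,583.52
Ending inventory (cost pool remaining) = $12,943.48
Check: goods available $25,527.00 = COGS $12,583.52 + ending $12,943.48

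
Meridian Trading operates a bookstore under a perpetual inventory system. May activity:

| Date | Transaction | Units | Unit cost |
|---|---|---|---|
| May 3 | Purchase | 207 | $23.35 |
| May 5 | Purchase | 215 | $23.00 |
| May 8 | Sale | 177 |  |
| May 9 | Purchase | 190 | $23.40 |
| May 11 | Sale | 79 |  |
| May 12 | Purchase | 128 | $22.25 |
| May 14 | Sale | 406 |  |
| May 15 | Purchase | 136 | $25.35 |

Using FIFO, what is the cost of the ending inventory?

Ending inventory = $5,183.10

May 8, 177 sold [FIFO — oldest first]: 177 @ $23.35 = $4,132.95
May 11, 79 sold [FIFO — oldest first]: 30 @ $23.35 + 49 @ $23.00 = $1,827.50
May 14, 406 sold [FIFO — oldest first]: 166 @ $23.00 + 190 @ $23.40 + 50 @ $22.25 = $9,376.50
Total COGS = $4,132.95 + $1,827.50 + $9,376.50 = $15,336.95
Ending inventory: 78 @ $22.25 + 136 @ $25.35 = $5,183.10
Check: goods available $20,520.05 = COGS $15,336.95 + ending $5,183.10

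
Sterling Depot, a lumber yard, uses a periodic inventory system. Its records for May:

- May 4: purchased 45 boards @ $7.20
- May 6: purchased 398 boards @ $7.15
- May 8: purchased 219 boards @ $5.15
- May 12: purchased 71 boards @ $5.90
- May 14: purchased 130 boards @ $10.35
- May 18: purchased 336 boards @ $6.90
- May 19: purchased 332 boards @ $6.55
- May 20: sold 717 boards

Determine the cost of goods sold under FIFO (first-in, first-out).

COGS = $4,622.05

May 20, 717 sold [FIFO — oldest first]: 45 @ $7.20 + 398 @ $7.15 + 219 @ $5.15 + 55 @ $5.90 = $4,622.05
Ending inventory: 16 @ $5.90 + 130 @ $10.35 + 336 @ $6.90 + 332 @ $6.55 = $5,932.90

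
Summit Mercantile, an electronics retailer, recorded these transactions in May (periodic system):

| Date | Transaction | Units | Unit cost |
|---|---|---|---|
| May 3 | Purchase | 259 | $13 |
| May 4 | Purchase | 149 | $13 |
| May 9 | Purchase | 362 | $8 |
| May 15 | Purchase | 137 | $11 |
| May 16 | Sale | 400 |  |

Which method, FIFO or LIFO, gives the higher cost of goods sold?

FIFO

FIFO COGS: 259 @ $13 + 141 @ $13 = $5,200
LIFO COGS: 137 @ $11 + 263 @ $8 = $3,611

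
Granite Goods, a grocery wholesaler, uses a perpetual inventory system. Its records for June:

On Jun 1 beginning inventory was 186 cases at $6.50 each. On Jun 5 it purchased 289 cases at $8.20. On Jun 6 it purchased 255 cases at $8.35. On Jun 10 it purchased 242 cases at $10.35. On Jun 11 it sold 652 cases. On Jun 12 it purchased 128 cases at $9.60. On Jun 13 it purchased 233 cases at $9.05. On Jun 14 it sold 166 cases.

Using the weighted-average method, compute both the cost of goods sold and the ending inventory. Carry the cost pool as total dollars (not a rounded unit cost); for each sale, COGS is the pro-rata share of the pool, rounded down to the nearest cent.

COGS = $6,981.56; ending inventory = $4,568.64

After Jun 1: 186 on hand, pool $1,209.00 (≈ $6.5000 each)
After Jun 5: 475 on hand, pool $3,578.80 (≈ $7.5343 each)
After Jun 6: 730 on hand, pool $5,708.05 (≈ $7.8192 each)
After Jun 10: 972 on hand, pool $8,212.75 (≈ $8.4493 each)
Jun 11, sell 652: 652/972 × $8,212.75 → $5,508.96
After Jun 12: 448 on hand, pool $3,932.59 (≈ $8.7781 each)
After Jun 13: 681 on hand, pool $6,041.24 (≈ $8.8711 each)
Jun 14, sell 166: 166/681 × $6,041.24 → $1,472.60
Total COGS = $5,508.96 + $1,472.60 = $6,981.56
Ending inventory (cost pool remaining) = $4,568.64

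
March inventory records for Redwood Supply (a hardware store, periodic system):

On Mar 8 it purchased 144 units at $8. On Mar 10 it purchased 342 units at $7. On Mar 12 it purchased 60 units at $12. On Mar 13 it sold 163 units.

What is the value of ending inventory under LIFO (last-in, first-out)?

Ending inventory = $2,825

Mar 13, 163 sold [LIFO — newest first]: 60 @ $12 + 103 @ $7 = $1,441
Ending inventory: 144 @ $8 + 239 @ $7 = $2,825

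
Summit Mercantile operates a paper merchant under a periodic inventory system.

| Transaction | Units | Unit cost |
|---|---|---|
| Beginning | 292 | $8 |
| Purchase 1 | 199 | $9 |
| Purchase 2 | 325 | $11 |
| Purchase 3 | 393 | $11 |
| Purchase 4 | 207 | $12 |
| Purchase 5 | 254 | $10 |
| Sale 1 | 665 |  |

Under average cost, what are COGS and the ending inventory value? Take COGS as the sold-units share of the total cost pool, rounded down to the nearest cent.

Sale 1, sell 665: 665/1670 × $17,049.00 → $6,788.97
Ending inventory (cost pool remaining) = $10,260.03

COGS = $6,788.97; ending inventory = $10,260.03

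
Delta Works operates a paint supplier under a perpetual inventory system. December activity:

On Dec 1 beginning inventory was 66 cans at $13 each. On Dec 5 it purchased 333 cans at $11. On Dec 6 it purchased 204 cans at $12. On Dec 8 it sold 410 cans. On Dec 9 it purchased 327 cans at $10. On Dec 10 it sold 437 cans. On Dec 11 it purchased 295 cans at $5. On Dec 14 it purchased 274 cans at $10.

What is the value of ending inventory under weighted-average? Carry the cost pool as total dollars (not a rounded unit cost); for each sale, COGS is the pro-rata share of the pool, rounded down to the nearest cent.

After Dec 1: 66 on hand, pool $858.00 (≈ $13.0000 each)
After Dec 5: 399 on hand, pool $4,521.00 (≈ $11.3308 each)
After Dec 6: 603 on hand, pool $6,969.00 (≈ $11.5572 each)
Dec 8, sell 410: 410/603 × $6,969.00 → $4,738.45
After Dec 9: 520 on hand, pool $5,500.55 (≈ $10.5780 each)
Dec 10, sell 437: 437/520 × $5,500.55 → $4,622.57
After Dec 11: 378 on hand, pool $2,352.98 (≈ $6.2248 each)
After Dec 14: 652 on hand, pool $5,092.98 (≈ $7.8113 each)
Total COGS = $4,738.45 + $4,622.57 = $9,361.02
Ending inventory (cost pool remaining) = $5,092.98

Ending inventory = $5,092.98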